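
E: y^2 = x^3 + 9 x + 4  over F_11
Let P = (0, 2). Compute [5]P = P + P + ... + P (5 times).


k = 5 = 101_2 (binary, LSB first: 101)
Double-and-add from P = (0, 2):
  bit 0 = 1: acc = O + (0, 2) = (0, 2)
  bit 1 = 0: acc unchanged = (0, 2)
  bit 2 = 1: acc = (0, 2) + (3, 6) = (0, 9)

5P = (0, 9)


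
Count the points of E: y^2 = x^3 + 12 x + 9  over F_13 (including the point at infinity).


For each x in F_13, count y with y^2 = x^3 + 12 x + 9 mod 13:
  x = 0: RHS = 9, y in [3, 10]  -> 2 point(s)
  x = 1: RHS = 9, y in [3, 10]  -> 2 point(s)
  x = 4: RHS = 4, y in [2, 11]  -> 2 point(s)
  x = 5: RHS = 12, y in [5, 8]  -> 2 point(s)
  x = 9: RHS = 1, y in [1, 12]  -> 2 point(s)
  x = 11: RHS = 3, y in [4, 9]  -> 2 point(s)
  x = 12: RHS = 9, y in [3, 10]  -> 2 point(s)
Affine points: 14. Add the point at infinity: total = 15.

#E(F_13) = 15


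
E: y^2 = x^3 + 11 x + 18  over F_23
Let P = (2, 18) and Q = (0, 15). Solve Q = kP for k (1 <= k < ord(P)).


Enumerate multiples of P until we hit Q = (0, 15):
  1P = (2, 18)
  2P = (19, 5)
  3P = (15, 19)
  4P = (9, 8)
  5P = (7, 22)
  6P = (22, 12)
  7P = (3, 3)
  8P = (13, 9)
  9P = (10, 22)
  10P = (17, 9)
  11P = (20, 2)
  12P = (14, 8)
  13P = (16, 9)
  14P = (6, 1)
  15P = (0, 8)
  16P = (0, 15)
Match found at i = 16.

k = 16


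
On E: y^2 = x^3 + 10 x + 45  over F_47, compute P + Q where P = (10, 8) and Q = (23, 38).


P != Q, so use the chord formula.
s = (y2 - y1) / (x2 - x1) = (30) / (13) mod 47 = 24
x3 = s^2 - x1 - x2 mod 47 = 24^2 - 10 - 23 = 26
y3 = s (x1 - x3) - y1 mod 47 = 24 * (10 - 26) - 8 = 31

P + Q = (26, 31)


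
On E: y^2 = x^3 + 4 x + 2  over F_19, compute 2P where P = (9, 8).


Doubling: s = (3 x1^2 + a) / (2 y1)
s = (3*9^2 + 4) / (2*8) mod 19 = 0
x3 = s^2 - 2 x1 mod 19 = 0^2 - 2*9 = 1
y3 = s (x1 - x3) - y1 mod 19 = 0 * (9 - 1) - 8 = 11

2P = (1, 11)


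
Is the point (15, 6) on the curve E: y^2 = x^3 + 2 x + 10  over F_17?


Check whether y^2 = x^3 + 2 x + 10 (mod 17) for (x, y) = (15, 6).
LHS: y^2 = 6^2 mod 17 = 2
RHS: x^3 + 2 x + 10 = 15^3 + 2*15 + 10 mod 17 = 15
LHS != RHS

No, not on the curve


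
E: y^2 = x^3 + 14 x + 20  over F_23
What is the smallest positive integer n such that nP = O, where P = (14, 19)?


Compute successive multiples of P until we hit O:
  1P = (14, 19)
  2P = (1, 9)
  3P = (9, 22)
  4P = (16, 19)
  5P = (16, 4)
  6P = (9, 1)
  7P = (1, 14)
  8P = (14, 4)
  ... (continuing to 9P)
  9P = O

ord(P) = 9


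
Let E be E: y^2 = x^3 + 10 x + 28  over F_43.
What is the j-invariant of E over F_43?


Delta = -16(4 a^3 + 27 b^2) mod 43 = 7
-1728 * (4 a)^3 = -1728 * (4*10)^3 mod 43 = 1
j = 1 * 7^(-1) mod 43 = 37

j = 37 (mod 43)


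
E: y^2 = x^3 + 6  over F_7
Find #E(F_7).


For each x in F_7, count y with y^2 = x^3 + 0 x + 6 mod 7:
  x = 1: RHS = 0, y in [0]  -> 1 point(s)
  x = 2: RHS = 0, y in [0]  -> 1 point(s)
  x = 4: RHS = 0, y in [0]  -> 1 point(s)
Affine points: 3. Add the point at infinity: total = 4.

#E(F_7) = 4


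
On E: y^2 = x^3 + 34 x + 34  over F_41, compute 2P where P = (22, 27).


Doubling: s = (3 x1^2 + a) / (2 y1)
s = (3*22^2 + 34) / (2*27) mod 41 = 26
x3 = s^2 - 2 x1 mod 41 = 26^2 - 2*22 = 17
y3 = s (x1 - x3) - y1 mod 41 = 26 * (22 - 17) - 27 = 21

2P = (17, 21)


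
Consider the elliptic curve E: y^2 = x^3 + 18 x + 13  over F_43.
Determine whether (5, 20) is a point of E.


Check whether y^2 = x^3 + 18 x + 13 (mod 43) for (x, y) = (5, 20).
LHS: y^2 = 20^2 mod 43 = 13
RHS: x^3 + 18 x + 13 = 5^3 + 18*5 + 13 mod 43 = 13
LHS = RHS

Yes, on the curve


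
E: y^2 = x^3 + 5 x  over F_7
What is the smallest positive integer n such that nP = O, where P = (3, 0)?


Compute successive multiples of P until we hit O:
  1P = (3, 0)
  2P = O

ord(P) = 2


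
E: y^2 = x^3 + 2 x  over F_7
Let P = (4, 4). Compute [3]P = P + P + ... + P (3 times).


k = 3 = 11_2 (binary, LSB first: 11)
Double-and-add from P = (4, 4):
  bit 0 = 1: acc = O + (4, 4) = (4, 4)
  bit 1 = 1: acc = (4, 4) + (0, 0) = (4, 3)

3P = (4, 3)


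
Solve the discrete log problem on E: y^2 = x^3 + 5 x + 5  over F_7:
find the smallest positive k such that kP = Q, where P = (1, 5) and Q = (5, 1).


Enumerate multiples of P until we hit Q = (5, 1):
  1P = (1, 5)
  2P = (2, 4)
  3P = (5, 6)
  4P = (5, 1)
Match found at i = 4.

k = 4


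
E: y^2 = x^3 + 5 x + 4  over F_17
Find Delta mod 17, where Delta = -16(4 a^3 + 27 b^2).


4 a^3 + 27 b^2 = 4*5^3 + 27*4^2 = 500 + 432 = 932
Delta = -16 * (932) = -14912
Delta mod 17 = 14

Delta = 14 (mod 17)


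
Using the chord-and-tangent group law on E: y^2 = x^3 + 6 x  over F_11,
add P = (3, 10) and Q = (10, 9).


P != Q, so use the chord formula.
s = (y2 - y1) / (x2 - x1) = (10) / (7) mod 11 = 3
x3 = s^2 - x1 - x2 mod 11 = 3^2 - 3 - 10 = 7
y3 = s (x1 - x3) - y1 mod 11 = 3 * (3 - 7) - 10 = 0

P + Q = (7, 0)


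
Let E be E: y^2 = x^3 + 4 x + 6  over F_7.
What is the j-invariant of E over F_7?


Delta = -16(4 a^3 + 27 b^2) mod 7 = 1
-1728 * (4 a)^3 = -1728 * (4*4)^3 mod 7 = 1
j = 1 * 1^(-1) mod 7 = 1

j = 1 (mod 7)


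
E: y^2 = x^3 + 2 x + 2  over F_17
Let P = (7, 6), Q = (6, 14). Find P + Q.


P != Q, so use the chord formula.
s = (y2 - y1) / (x2 - x1) = (8) / (16) mod 17 = 9
x3 = s^2 - x1 - x2 mod 17 = 9^2 - 7 - 6 = 0
y3 = s (x1 - x3) - y1 mod 17 = 9 * (7 - 0) - 6 = 6

P + Q = (0, 6)


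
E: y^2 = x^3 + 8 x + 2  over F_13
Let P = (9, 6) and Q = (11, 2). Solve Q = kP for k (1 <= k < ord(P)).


Enumerate multiples of P until we hit Q = (11, 2):
  1P = (9, 6)
  2P = (11, 2)
Match found at i = 2.

k = 2


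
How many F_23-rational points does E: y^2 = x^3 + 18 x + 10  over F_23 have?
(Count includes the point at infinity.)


For each x in F_23, count y with y^2 = x^3 + 18 x + 10 mod 23:
  x = 1: RHS = 6, y in [11, 12]  -> 2 point(s)
  x = 2: RHS = 8, y in [10, 13]  -> 2 point(s)
  x = 4: RHS = 8, y in [10, 13]  -> 2 point(s)
  x = 5: RHS = 18, y in [8, 15]  -> 2 point(s)
  x = 6: RHS = 12, y in [9, 14]  -> 2 point(s)
  x = 9: RHS = 4, y in [2, 21]  -> 2 point(s)
  x = 13: RHS = 3, y in [7, 16]  -> 2 point(s)
  x = 14: RHS = 16, y in [4, 19]  -> 2 point(s)
  x = 16: RHS = 1, y in [1, 22]  -> 2 point(s)
  x = 17: RHS = 8, y in [10, 13]  -> 2 point(s)
  x = 18: RHS = 2, y in [5, 18]  -> 2 point(s)
  x = 19: RHS = 12, y in [9, 14]  -> 2 point(s)
  x = 21: RHS = 12, y in [9, 14]  -> 2 point(s)
Affine points: 26. Add the point at infinity: total = 27.

#E(F_23) = 27


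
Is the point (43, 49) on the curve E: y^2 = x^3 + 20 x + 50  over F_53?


Check whether y^2 = x^3 + 20 x + 50 (mod 53) for (x, y) = (43, 49).
LHS: y^2 = 49^2 mod 53 = 16
RHS: x^3 + 20 x + 50 = 43^3 + 20*43 + 50 mod 53 = 16
LHS = RHS

Yes, on the curve


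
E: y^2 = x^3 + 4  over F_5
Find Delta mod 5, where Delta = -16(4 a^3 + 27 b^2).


4 a^3 + 27 b^2 = 4*0^3 + 27*4^2 = 0 + 432 = 432
Delta = -16 * (432) = -6912
Delta mod 5 = 3

Delta = 3 (mod 5)


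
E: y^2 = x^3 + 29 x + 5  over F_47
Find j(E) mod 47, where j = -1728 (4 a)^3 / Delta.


Delta = -16(4 a^3 + 27 b^2) mod 47 = 31
-1728 * (4 a)^3 = -1728 * (4*29)^3 mod 47 = 4
j = 4 * 31^(-1) mod 47 = 35

j = 35 (mod 47)


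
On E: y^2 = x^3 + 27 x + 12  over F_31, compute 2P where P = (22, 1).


Doubling: s = (3 x1^2 + a) / (2 y1)
s = (3*22^2 + 27) / (2*1) mod 31 = 11
x3 = s^2 - 2 x1 mod 31 = 11^2 - 2*22 = 15
y3 = s (x1 - x3) - y1 mod 31 = 11 * (22 - 15) - 1 = 14

2P = (15, 14)


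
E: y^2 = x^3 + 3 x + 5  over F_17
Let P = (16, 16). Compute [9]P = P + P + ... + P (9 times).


k = 9 = 1001_2 (binary, LSB first: 1001)
Double-and-add from P = (16, 16):
  bit 0 = 1: acc = O + (16, 16) = (16, 16)
  bit 1 = 0: acc unchanged = (16, 16)
  bit 2 = 0: acc unchanged = (16, 16)
  bit 3 = 1: acc = (16, 16) + (15, 5) = (5, 3)

9P = (5, 3)


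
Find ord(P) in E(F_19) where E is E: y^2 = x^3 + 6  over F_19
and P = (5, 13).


Compute successive multiples of P until we hit O:
  1P = (5, 13)
  2P = (16, 13)
  3P = (17, 6)
  4P = (17, 13)
  5P = (16, 6)
  6P = (5, 6)
  7P = O

ord(P) = 7


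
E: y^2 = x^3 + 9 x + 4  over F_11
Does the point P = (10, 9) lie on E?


Check whether y^2 = x^3 + 9 x + 4 (mod 11) for (x, y) = (10, 9).
LHS: y^2 = 9^2 mod 11 = 4
RHS: x^3 + 9 x + 4 = 10^3 + 9*10 + 4 mod 11 = 5
LHS != RHS

No, not on the curve


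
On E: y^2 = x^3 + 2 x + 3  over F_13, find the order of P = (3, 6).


Compute successive multiples of P until we hit O:
  1P = (3, 6)
  2P = (3, 7)
  3P = O

ord(P) = 3


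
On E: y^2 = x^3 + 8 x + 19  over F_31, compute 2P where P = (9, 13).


k = 2 = 10_2 (binary, LSB first: 01)
Double-and-add from P = (9, 13):
  bit 0 = 0: acc unchanged = O
  bit 1 = 1: acc = O + (27, 4) = (27, 4)

2P = (27, 4)


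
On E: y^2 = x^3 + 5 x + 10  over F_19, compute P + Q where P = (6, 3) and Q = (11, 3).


P != Q, so use the chord formula.
s = (y2 - y1) / (x2 - x1) = (0) / (5) mod 19 = 0
x3 = s^2 - x1 - x2 mod 19 = 0^2 - 6 - 11 = 2
y3 = s (x1 - x3) - y1 mod 19 = 0 * (6 - 2) - 3 = 16

P + Q = (2, 16)


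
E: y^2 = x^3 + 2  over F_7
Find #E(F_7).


For each x in F_7, count y with y^2 = x^3 + 0 x + 2 mod 7:
  x = 0: RHS = 2, y in [3, 4]  -> 2 point(s)
  x = 3: RHS = 1, y in [1, 6]  -> 2 point(s)
  x = 5: RHS = 1, y in [1, 6]  -> 2 point(s)
  x = 6: RHS = 1, y in [1, 6]  -> 2 point(s)
Affine points: 8. Add the point at infinity: total = 9.

#E(F_7) = 9


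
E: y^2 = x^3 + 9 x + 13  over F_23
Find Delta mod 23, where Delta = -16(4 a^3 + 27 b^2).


4 a^3 + 27 b^2 = 4*9^3 + 27*13^2 = 2916 + 4563 = 7479
Delta = -16 * (7479) = -119664
Delta mod 23 = 5

Delta = 5 (mod 23)


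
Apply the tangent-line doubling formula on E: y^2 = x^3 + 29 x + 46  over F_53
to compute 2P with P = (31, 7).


Doubling: s = (3 x1^2 + a) / (2 y1)
s = (3*31^2 + 29) / (2*7) mod 53 = 49
x3 = s^2 - 2 x1 mod 53 = 49^2 - 2*31 = 7
y3 = s (x1 - x3) - y1 mod 53 = 49 * (31 - 7) - 7 = 3

2P = (7, 3)


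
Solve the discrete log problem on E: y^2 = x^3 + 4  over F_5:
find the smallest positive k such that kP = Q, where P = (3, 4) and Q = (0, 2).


Enumerate multiples of P until we hit Q = (0, 2):
  1P = (3, 4)
  2P = (0, 3)
  3P = (1, 0)
  4P = (0, 2)
Match found at i = 4.

k = 4


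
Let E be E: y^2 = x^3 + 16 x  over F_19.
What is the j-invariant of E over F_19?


Delta = -16(4 a^3 + 27 b^2) mod 19 = 18
-1728 * (4 a)^3 = -1728 * (4*16)^3 mod 19 = 1
j = 1 * 18^(-1) mod 19 = 18

j = 18 (mod 19)


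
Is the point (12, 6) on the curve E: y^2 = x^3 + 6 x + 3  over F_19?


Check whether y^2 = x^3 + 6 x + 3 (mod 19) for (x, y) = (12, 6).
LHS: y^2 = 6^2 mod 19 = 17
RHS: x^3 + 6 x + 3 = 12^3 + 6*12 + 3 mod 19 = 17
LHS = RHS

Yes, on the curve


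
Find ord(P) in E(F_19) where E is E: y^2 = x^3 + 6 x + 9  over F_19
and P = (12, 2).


Compute successive multiples of P until we hit O:
  1P = (12, 2)
  2P = (1, 15)
  3P = (3, 15)
  4P = (15, 15)
  5P = (15, 4)
  6P = (3, 4)
  7P = (1, 4)
  8P = (12, 17)
  ... (continuing to 9P)
  9P = O

ord(P) = 9


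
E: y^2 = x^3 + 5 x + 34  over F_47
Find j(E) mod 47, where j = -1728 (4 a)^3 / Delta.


Delta = -16(4 a^3 + 27 b^2) mod 47 = 20
-1728 * (4 a)^3 = -1728 * (4*5)^3 mod 47 = 16
j = 16 * 20^(-1) mod 47 = 29

j = 29 (mod 47)


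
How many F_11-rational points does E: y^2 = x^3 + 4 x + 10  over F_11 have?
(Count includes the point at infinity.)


For each x in F_11, count y with y^2 = x^3 + 4 x + 10 mod 11:
  x = 1: RHS = 4, y in [2, 9]  -> 2 point(s)
  x = 2: RHS = 4, y in [2, 9]  -> 2 point(s)
  x = 3: RHS = 5, y in [4, 7]  -> 2 point(s)
  x = 5: RHS = 1, y in [1, 10]  -> 2 point(s)
  x = 8: RHS = 4, y in [2, 9]  -> 2 point(s)
  x = 9: RHS = 5, y in [4, 7]  -> 2 point(s)
  x = 10: RHS = 5, y in [4, 7]  -> 2 point(s)
Affine points: 14. Add the point at infinity: total = 15.

#E(F_11) = 15


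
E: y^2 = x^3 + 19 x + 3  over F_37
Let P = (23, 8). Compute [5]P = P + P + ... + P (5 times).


k = 5 = 101_2 (binary, LSB first: 101)
Double-and-add from P = (23, 8):
  bit 0 = 1: acc = O + (23, 8) = (23, 8)
  bit 1 = 0: acc unchanged = (23, 8)
  bit 2 = 1: acc = (23, 8) + (16, 0) = (28, 18)

5P = (28, 18)


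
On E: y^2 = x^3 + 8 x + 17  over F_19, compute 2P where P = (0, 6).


Doubling: s = (3 x1^2 + a) / (2 y1)
s = (3*0^2 + 8) / (2*6) mod 19 = 7
x3 = s^2 - 2 x1 mod 19 = 7^2 - 2*0 = 11
y3 = s (x1 - x3) - y1 mod 19 = 7 * (0 - 11) - 6 = 12

2P = (11, 12)


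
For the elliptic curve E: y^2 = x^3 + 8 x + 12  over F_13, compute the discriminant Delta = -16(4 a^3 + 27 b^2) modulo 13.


4 a^3 + 27 b^2 = 4*8^3 + 27*12^2 = 2048 + 3888 = 5936
Delta = -16 * (5936) = -94976
Delta mod 13 = 2

Delta = 2 (mod 13)


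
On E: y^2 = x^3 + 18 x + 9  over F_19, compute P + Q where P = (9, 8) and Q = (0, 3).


P != Q, so use the chord formula.
s = (y2 - y1) / (x2 - x1) = (14) / (10) mod 19 = 9
x3 = s^2 - x1 - x2 mod 19 = 9^2 - 9 - 0 = 15
y3 = s (x1 - x3) - y1 mod 19 = 9 * (9 - 15) - 8 = 14

P + Q = (15, 14)


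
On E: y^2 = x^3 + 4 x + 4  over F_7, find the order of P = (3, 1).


Compute successive multiples of P until we hit O:
  1P = (3, 1)
  2P = (5, 3)
  3P = (0, 2)
  4P = (1, 3)
  5P = (4, 0)
  6P = (1, 4)
  7P = (0, 5)
  8P = (5, 4)
  ... (continuing to 10P)
  10P = O

ord(P) = 10


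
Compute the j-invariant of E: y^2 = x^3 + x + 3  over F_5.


Delta = -16(4 a^3 + 27 b^2) mod 5 = 3
-1728 * (4 a)^3 = -1728 * (4*1)^3 mod 5 = 3
j = 3 * 3^(-1) mod 5 = 1

j = 1 (mod 5)


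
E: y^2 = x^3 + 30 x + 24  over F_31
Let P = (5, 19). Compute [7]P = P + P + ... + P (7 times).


k = 7 = 111_2 (binary, LSB first: 111)
Double-and-add from P = (5, 19):
  bit 0 = 1: acc = O + (5, 19) = (5, 19)
  bit 1 = 1: acc = (5, 19) + (29, 24) = (7, 9)
  bit 2 = 1: acc = (7, 9) + (13, 21) = (15, 6)

7P = (15, 6)


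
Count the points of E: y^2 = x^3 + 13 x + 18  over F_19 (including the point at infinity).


For each x in F_19, count y with y^2 = x^3 + 13 x + 18 mod 19:
  x = 4: RHS = 1, y in [1, 18]  -> 2 point(s)
  x = 8: RHS = 7, y in [8, 11]  -> 2 point(s)
  x = 9: RHS = 9, y in [3, 16]  -> 2 point(s)
  x = 13: RHS = 9, y in [3, 16]  -> 2 point(s)
  x = 15: RHS = 16, y in [4, 15]  -> 2 point(s)
  x = 16: RHS = 9, y in [3, 16]  -> 2 point(s)
  x = 18: RHS = 4, y in [2, 17]  -> 2 point(s)
Affine points: 14. Add the point at infinity: total = 15.

#E(F_19) = 15


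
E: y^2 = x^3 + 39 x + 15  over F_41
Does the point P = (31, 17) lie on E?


Check whether y^2 = x^3 + 39 x + 15 (mod 41) for (x, y) = (31, 17).
LHS: y^2 = 17^2 mod 41 = 2
RHS: x^3 + 39 x + 15 = 31^3 + 39*31 + 15 mod 41 = 19
LHS != RHS

No, not on the curve


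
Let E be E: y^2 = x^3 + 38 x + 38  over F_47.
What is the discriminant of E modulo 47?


4 a^3 + 27 b^2 = 4*38^3 + 27*38^2 = 219488 + 38988 = 258476
Delta = -16 * (258476) = -4135616
Delta mod 47 = 8

Delta = 8 (mod 47)


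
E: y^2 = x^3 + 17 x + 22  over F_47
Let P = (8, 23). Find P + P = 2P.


Doubling: s = (3 x1^2 + a) / (2 y1)
s = (3*8^2 + 17) / (2*23) mod 47 = 26
x3 = s^2 - 2 x1 mod 47 = 26^2 - 2*8 = 2
y3 = s (x1 - x3) - y1 mod 47 = 26 * (8 - 2) - 23 = 39

2P = (2, 39)


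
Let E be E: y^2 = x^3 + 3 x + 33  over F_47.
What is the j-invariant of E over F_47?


Delta = -16(4 a^3 + 27 b^2) mod 47 = 33
-1728 * (4 a)^3 = -1728 * (4*3)^3 mod 47 = 20
j = 20 * 33^(-1) mod 47 = 12

j = 12 (mod 47)


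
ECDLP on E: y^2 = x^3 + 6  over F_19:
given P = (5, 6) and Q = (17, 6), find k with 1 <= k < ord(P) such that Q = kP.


Enumerate multiples of P until we hit Q = (17, 6):
  1P = (5, 6)
  2P = (16, 6)
  3P = (17, 13)
  4P = (17, 6)
Match found at i = 4.

k = 4


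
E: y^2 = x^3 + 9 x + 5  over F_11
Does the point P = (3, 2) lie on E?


Check whether y^2 = x^3 + 9 x + 5 (mod 11) for (x, y) = (3, 2).
LHS: y^2 = 2^2 mod 11 = 4
RHS: x^3 + 9 x + 5 = 3^3 + 9*3 + 5 mod 11 = 4
LHS = RHS

Yes, on the curve


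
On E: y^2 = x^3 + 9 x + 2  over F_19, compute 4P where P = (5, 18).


k = 4 = 100_2 (binary, LSB first: 001)
Double-and-add from P = (5, 18):
  bit 0 = 0: acc unchanged = O
  bit 1 = 0: acc unchanged = O
  bit 2 = 1: acc = O + (5, 1) = (5, 1)

4P = (5, 1)


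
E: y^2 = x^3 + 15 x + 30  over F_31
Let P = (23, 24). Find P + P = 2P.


Doubling: s = (3 x1^2 + a) / (2 y1)
s = (3*23^2 + 15) / (2*24) mod 31 = 14
x3 = s^2 - 2 x1 mod 31 = 14^2 - 2*23 = 26
y3 = s (x1 - x3) - y1 mod 31 = 14 * (23 - 26) - 24 = 27

2P = (26, 27)


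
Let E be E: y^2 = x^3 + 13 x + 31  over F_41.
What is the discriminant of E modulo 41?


4 a^3 + 27 b^2 = 4*13^3 + 27*31^2 = 8788 + 25947 = 34735
Delta = -16 * (34735) = -555760
Delta mod 41 = 36

Delta = 36 (mod 41)


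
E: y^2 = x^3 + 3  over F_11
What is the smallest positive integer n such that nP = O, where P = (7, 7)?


Compute successive multiples of P until we hit O:
  1P = (7, 7)
  2P = (0, 6)
  3P = (2, 0)
  4P = (0, 5)
  5P = (7, 4)
  6P = O

ord(P) = 6


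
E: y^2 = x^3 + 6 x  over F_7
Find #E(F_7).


For each x in F_7, count y with y^2 = x^3 + 6 x + 0 mod 7:
  x = 0: RHS = 0, y in [0]  -> 1 point(s)
  x = 1: RHS = 0, y in [0]  -> 1 point(s)
  x = 4: RHS = 4, y in [2, 5]  -> 2 point(s)
  x = 5: RHS = 1, y in [1, 6]  -> 2 point(s)
  x = 6: RHS = 0, y in [0]  -> 1 point(s)
Affine points: 7. Add the point at infinity: total = 8.

#E(F_7) = 8


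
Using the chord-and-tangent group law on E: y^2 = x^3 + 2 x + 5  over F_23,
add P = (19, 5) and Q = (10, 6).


P != Q, so use the chord formula.
s = (y2 - y1) / (x2 - x1) = (1) / (14) mod 23 = 5
x3 = s^2 - x1 - x2 mod 23 = 5^2 - 19 - 10 = 19
y3 = s (x1 - x3) - y1 mod 23 = 5 * (19 - 19) - 5 = 18

P + Q = (19, 18)


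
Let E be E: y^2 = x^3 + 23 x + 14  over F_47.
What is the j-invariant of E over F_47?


Delta = -16(4 a^3 + 27 b^2) mod 47 = 30
-1728 * (4 a)^3 = -1728 * (4*23)^3 mod 47 = 6
j = 6 * 30^(-1) mod 47 = 19

j = 19 (mod 47)


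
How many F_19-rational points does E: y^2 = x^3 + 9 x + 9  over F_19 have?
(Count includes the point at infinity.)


For each x in F_19, count y with y^2 = x^3 + 9 x + 9 mod 19:
  x = 0: RHS = 9, y in [3, 16]  -> 2 point(s)
  x = 1: RHS = 0, y in [0]  -> 1 point(s)
  x = 2: RHS = 16, y in [4, 15]  -> 2 point(s)
  x = 3: RHS = 6, y in [5, 14]  -> 2 point(s)
  x = 7: RHS = 16, y in [4, 15]  -> 2 point(s)
  x = 8: RHS = 4, y in [2, 17]  -> 2 point(s)
  x = 10: RHS = 16, y in [4, 15]  -> 2 point(s)
  x = 13: RHS = 5, y in [9, 10]  -> 2 point(s)
  x = 15: RHS = 4, y in [2, 17]  -> 2 point(s)
Affine points: 17. Add the point at infinity: total = 18.

#E(F_19) = 18


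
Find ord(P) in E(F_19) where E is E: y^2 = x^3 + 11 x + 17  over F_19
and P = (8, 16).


Compute successive multiples of P until we hit O:
  1P = (8, 16)
  2P = (4, 7)
  3P = (18, 9)
  4P = (18, 10)
  5P = (4, 12)
  6P = (8, 3)
  7P = O

ord(P) = 7


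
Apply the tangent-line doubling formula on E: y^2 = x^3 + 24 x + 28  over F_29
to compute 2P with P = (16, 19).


Doubling: s = (3 x1^2 + a) / (2 y1)
s = (3*16^2 + 24) / (2*19) mod 29 = 1
x3 = s^2 - 2 x1 mod 29 = 1^2 - 2*16 = 27
y3 = s (x1 - x3) - y1 mod 29 = 1 * (16 - 27) - 19 = 28

2P = (27, 28)


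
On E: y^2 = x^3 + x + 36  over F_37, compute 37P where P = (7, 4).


k = 37 = 100101_2 (binary, LSB first: 101001)
Double-and-add from P = (7, 4):
  bit 0 = 1: acc = O + (7, 4) = (7, 4)
  bit 1 = 0: acc unchanged = (7, 4)
  bit 2 = 1: acc = (7, 4) + (16, 2) = (4, 20)
  bit 3 = 0: acc unchanged = (4, 20)
  bit 4 = 0: acc unchanged = (4, 20)
  bit 5 = 1: acc = (4, 20) + (28, 1) = (31, 6)

37P = (31, 6)


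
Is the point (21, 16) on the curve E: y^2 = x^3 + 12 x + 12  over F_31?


Check whether y^2 = x^3 + 12 x + 12 (mod 31) for (x, y) = (21, 16).
LHS: y^2 = 16^2 mod 31 = 8
RHS: x^3 + 12 x + 12 = 21^3 + 12*21 + 12 mod 31 = 8
LHS = RHS

Yes, on the curve


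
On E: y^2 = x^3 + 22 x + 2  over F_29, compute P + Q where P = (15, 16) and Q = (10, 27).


P != Q, so use the chord formula.
s = (y2 - y1) / (x2 - x1) = (11) / (24) mod 29 = 21
x3 = s^2 - x1 - x2 mod 29 = 21^2 - 15 - 10 = 10
y3 = s (x1 - x3) - y1 mod 29 = 21 * (15 - 10) - 16 = 2

P + Q = (10, 2)


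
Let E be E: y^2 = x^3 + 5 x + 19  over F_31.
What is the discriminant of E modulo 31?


4 a^3 + 27 b^2 = 4*5^3 + 27*19^2 = 500 + 9747 = 10247
Delta = -16 * (10247) = -163952
Delta mod 31 = 7

Delta = 7 (mod 31)


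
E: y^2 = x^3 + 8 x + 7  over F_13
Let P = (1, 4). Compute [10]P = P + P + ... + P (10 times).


k = 10 = 1010_2 (binary, LSB first: 0101)
Double-and-add from P = (1, 4):
  bit 0 = 0: acc unchanged = O
  bit 1 = 1: acc = O + (7, 4) = (7, 4)
  bit 2 = 0: acc unchanged = (7, 4)
  bit 3 = 1: acc = (7, 4) + (5, 4) = (1, 9)

10P = (1, 9)


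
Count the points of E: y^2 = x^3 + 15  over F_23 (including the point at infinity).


For each x in F_23, count y with y^2 = x^3 + 0 x + 15 mod 23:
  x = 1: RHS = 16, y in [4, 19]  -> 2 point(s)
  x = 2: RHS = 0, y in [0]  -> 1 point(s)
  x = 5: RHS = 2, y in [5, 18]  -> 2 point(s)
  x = 6: RHS = 1, y in [1, 22]  -> 2 point(s)
  x = 7: RHS = 13, y in [6, 17]  -> 2 point(s)
  x = 9: RHS = 8, y in [10, 13]  -> 2 point(s)
  x = 10: RHS = 3, y in [7, 16]  -> 2 point(s)
  x = 11: RHS = 12, y in [9, 14]  -> 2 point(s)
  x = 12: RHS = 18, y in [8, 15]  -> 2 point(s)
  x = 13: RHS = 4, y in [2, 21]  -> 2 point(s)
  x = 15: RHS = 9, y in [3, 20]  -> 2 point(s)
  x = 17: RHS = 6, y in [11, 12]  -> 2 point(s)
Affine points: 23. Add the point at infinity: total = 24.

#E(F_23) = 24


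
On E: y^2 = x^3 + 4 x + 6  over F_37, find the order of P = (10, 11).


Compute successive multiples of P until we hit O:
  1P = (10, 11)
  2P = (26, 0)
  3P = (10, 26)
  4P = O

ord(P) = 4


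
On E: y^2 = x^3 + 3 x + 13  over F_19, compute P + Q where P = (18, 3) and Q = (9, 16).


P != Q, so use the chord formula.
s = (y2 - y1) / (x2 - x1) = (13) / (10) mod 19 = 7
x3 = s^2 - x1 - x2 mod 19 = 7^2 - 18 - 9 = 3
y3 = s (x1 - x3) - y1 mod 19 = 7 * (18 - 3) - 3 = 7

P + Q = (3, 7)


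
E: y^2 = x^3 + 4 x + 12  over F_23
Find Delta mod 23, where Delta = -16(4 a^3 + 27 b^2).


4 a^3 + 27 b^2 = 4*4^3 + 27*12^2 = 256 + 3888 = 4144
Delta = -16 * (4144) = -66304
Delta mod 23 = 5

Delta = 5 (mod 23)


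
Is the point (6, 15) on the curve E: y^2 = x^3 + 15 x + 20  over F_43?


Check whether y^2 = x^3 + 15 x + 20 (mod 43) for (x, y) = (6, 15).
LHS: y^2 = 15^2 mod 43 = 10
RHS: x^3 + 15 x + 20 = 6^3 + 15*6 + 20 mod 43 = 25
LHS != RHS

No, not on the curve


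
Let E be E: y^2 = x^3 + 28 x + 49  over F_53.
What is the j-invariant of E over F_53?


Delta = -16(4 a^3 + 27 b^2) mod 53 = 27
-1728 * (4 a)^3 = -1728 * (4*28)^3 mod 53 = 31
j = 31 * 27^(-1) mod 53 = 9

j = 9 (mod 53)


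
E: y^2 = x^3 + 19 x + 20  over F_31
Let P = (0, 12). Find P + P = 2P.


Doubling: s = (3 x1^2 + a) / (2 y1)
s = (3*0^2 + 19) / (2*12) mod 31 = 15
x3 = s^2 - 2 x1 mod 31 = 15^2 - 2*0 = 8
y3 = s (x1 - x3) - y1 mod 31 = 15 * (0 - 8) - 12 = 23

2P = (8, 23)


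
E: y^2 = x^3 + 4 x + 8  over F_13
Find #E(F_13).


For each x in F_13, count y with y^2 = x^3 + 4 x + 8 mod 13:
  x = 1: RHS = 0, y in [0]  -> 1 point(s)
  x = 4: RHS = 10, y in [6, 7]  -> 2 point(s)
  x = 5: RHS = 10, y in [6, 7]  -> 2 point(s)
  x = 6: RHS = 1, y in [1, 12]  -> 2 point(s)
  x = 12: RHS = 3, y in [4, 9]  -> 2 point(s)
Affine points: 9. Add the point at infinity: total = 10.

#E(F_13) = 10


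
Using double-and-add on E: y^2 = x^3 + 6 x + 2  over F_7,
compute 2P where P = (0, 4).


k = 2 = 10_2 (binary, LSB first: 01)
Double-and-add from P = (0, 4):
  bit 0 = 0: acc unchanged = O
  bit 1 = 1: acc = O + (1, 4) = (1, 4)

2P = (1, 4)


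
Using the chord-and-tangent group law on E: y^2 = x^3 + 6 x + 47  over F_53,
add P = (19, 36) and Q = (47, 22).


P != Q, so use the chord formula.
s = (y2 - y1) / (x2 - x1) = (39) / (28) mod 53 = 26
x3 = s^2 - x1 - x2 mod 53 = 26^2 - 19 - 47 = 27
y3 = s (x1 - x3) - y1 mod 53 = 26 * (19 - 27) - 36 = 21

P + Q = (27, 21)


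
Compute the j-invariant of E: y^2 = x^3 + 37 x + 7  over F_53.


Delta = -16(4 a^3 + 27 b^2) mod 53 = 38
-1728 * (4 a)^3 = -1728 * (4*37)^3 mod 53 = 33
j = 33 * 38^(-1) mod 53 = 19

j = 19 (mod 53)


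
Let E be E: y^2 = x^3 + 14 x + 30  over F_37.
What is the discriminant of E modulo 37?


4 a^3 + 27 b^2 = 4*14^3 + 27*30^2 = 10976 + 24300 = 35276
Delta = -16 * (35276) = -564416
Delta mod 37 = 19

Delta = 19 (mod 37)


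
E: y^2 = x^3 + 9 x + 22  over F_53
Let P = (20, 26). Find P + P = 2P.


Doubling: s = (3 x1^2 + a) / (2 y1)
s = (3*20^2 + 9) / (2*26) mod 53 = 10
x3 = s^2 - 2 x1 mod 53 = 10^2 - 2*20 = 7
y3 = s (x1 - x3) - y1 mod 53 = 10 * (20 - 7) - 26 = 51

2P = (7, 51)


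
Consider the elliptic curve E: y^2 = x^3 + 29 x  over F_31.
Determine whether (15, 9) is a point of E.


Check whether y^2 = x^3 + 29 x + 0 (mod 31) for (x, y) = (15, 9).
LHS: y^2 = 9^2 mod 31 = 19
RHS: x^3 + 29 x + 0 = 15^3 + 29*15 + 0 mod 31 = 28
LHS != RHS

No, not on the curve


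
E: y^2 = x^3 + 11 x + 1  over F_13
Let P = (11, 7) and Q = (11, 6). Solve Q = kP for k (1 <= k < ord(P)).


Enumerate multiples of P until we hit Q = (11, 6):
  1P = (11, 7)
  2P = (0, 12)
  3P = (5, 8)
  4P = (1, 0)
  5P = (5, 5)
  6P = (0, 1)
  7P = (11, 6)
Match found at i = 7.

k = 7


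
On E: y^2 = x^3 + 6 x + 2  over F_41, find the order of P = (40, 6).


Compute successive multiples of P until we hit O:
  1P = (40, 6)
  2P = (0, 24)
  3P = (38, 30)
  4P = (25, 19)
  5P = (7, 31)
  6P = (39, 33)
  7P = (35, 23)
  8P = (12, 30)
  ... (continuing to 50P)
  50P = O

ord(P) = 50


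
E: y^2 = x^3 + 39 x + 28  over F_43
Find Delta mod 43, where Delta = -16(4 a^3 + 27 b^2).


4 a^3 + 27 b^2 = 4*39^3 + 27*28^2 = 237276 + 21168 = 258444
Delta = -16 * (258444) = -4135104
Delta mod 43 = 34

Delta = 34 (mod 43)


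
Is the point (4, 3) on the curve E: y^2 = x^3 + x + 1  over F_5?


Check whether y^2 = x^3 + 1 x + 1 (mod 5) for (x, y) = (4, 3).
LHS: y^2 = 3^2 mod 5 = 4
RHS: x^3 + 1 x + 1 = 4^3 + 1*4 + 1 mod 5 = 4
LHS = RHS

Yes, on the curve


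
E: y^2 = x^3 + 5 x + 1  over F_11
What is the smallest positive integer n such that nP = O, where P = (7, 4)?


Compute successive multiples of P until we hit O:
  1P = (7, 4)
  2P = (6, 4)
  3P = (9, 7)
  4P = (0, 1)
  5P = (8, 5)
  6P = (8, 6)
  7P = (0, 10)
  8P = (9, 4)
  ... (continuing to 11P)
  11P = O

ord(P) = 11


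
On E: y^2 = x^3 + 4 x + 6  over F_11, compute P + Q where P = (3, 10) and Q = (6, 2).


P != Q, so use the chord formula.
s = (y2 - y1) / (x2 - x1) = (3) / (3) mod 11 = 1
x3 = s^2 - x1 - x2 mod 11 = 1^2 - 3 - 6 = 3
y3 = s (x1 - x3) - y1 mod 11 = 1 * (3 - 3) - 10 = 1

P + Q = (3, 1)


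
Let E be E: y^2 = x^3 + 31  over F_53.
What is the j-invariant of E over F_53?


Delta = -16(4 a^3 + 27 b^2) mod 53 = 50
-1728 * (4 a)^3 = -1728 * (4*0)^3 mod 53 = 0
j = 0 * 50^(-1) mod 53 = 0

j = 0 (mod 53)


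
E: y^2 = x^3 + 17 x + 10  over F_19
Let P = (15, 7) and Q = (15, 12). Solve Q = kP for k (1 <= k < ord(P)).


Enumerate multiples of P until we hit Q = (15, 12):
  1P = (15, 7)
  2P = (6, 9)
  3P = (14, 16)
  4P = (14, 3)
  5P = (6, 10)
  6P = (15, 12)
Match found at i = 6.

k = 6


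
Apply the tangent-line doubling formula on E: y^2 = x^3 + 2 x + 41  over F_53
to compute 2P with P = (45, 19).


Doubling: s = (3 x1^2 + a) / (2 y1)
s = (3*45^2 + 2) / (2*19) mod 53 = 33
x3 = s^2 - 2 x1 mod 53 = 33^2 - 2*45 = 45
y3 = s (x1 - x3) - y1 mod 53 = 33 * (45 - 45) - 19 = 34

2P = (45, 34)


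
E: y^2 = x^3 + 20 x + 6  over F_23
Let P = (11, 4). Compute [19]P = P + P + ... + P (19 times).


k = 19 = 10011_2 (binary, LSB first: 11001)
Double-and-add from P = (11, 4):
  bit 0 = 1: acc = O + (11, 4) = (11, 4)
  bit 1 = 1: acc = (11, 4) + (2, 10) = (13, 5)
  bit 2 = 0: acc unchanged = (13, 5)
  bit 3 = 0: acc unchanged = (13, 5)
  bit 4 = 1: acc = (13, 5) + (22, 13) = (1, 21)

19P = (1, 21)


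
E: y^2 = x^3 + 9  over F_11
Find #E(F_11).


For each x in F_11, count y with y^2 = x^3 + 0 x + 9 mod 11:
  x = 0: RHS = 9, y in [3, 8]  -> 2 point(s)
  x = 3: RHS = 3, y in [5, 6]  -> 2 point(s)
  x = 6: RHS = 5, y in [4, 7]  -> 2 point(s)
  x = 7: RHS = 0, y in [0]  -> 1 point(s)
  x = 8: RHS = 4, y in [2, 9]  -> 2 point(s)
  x = 9: RHS = 1, y in [1, 10]  -> 2 point(s)
Affine points: 11. Add the point at infinity: total = 12.

#E(F_11) = 12


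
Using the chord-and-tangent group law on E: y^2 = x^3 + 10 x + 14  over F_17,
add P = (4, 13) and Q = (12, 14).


P != Q, so use the chord formula.
s = (y2 - y1) / (x2 - x1) = (1) / (8) mod 17 = 15
x3 = s^2 - x1 - x2 mod 17 = 15^2 - 4 - 12 = 5
y3 = s (x1 - x3) - y1 mod 17 = 15 * (4 - 5) - 13 = 6

P + Q = (5, 6)


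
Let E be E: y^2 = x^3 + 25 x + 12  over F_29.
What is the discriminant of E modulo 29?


4 a^3 + 27 b^2 = 4*25^3 + 27*12^2 = 62500 + 3888 = 66388
Delta = -16 * (66388) = -1062208
Delta mod 29 = 4

Delta = 4 (mod 29)


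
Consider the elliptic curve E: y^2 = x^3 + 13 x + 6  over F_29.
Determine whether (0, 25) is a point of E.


Check whether y^2 = x^3 + 13 x + 6 (mod 29) for (x, y) = (0, 25).
LHS: y^2 = 25^2 mod 29 = 16
RHS: x^3 + 13 x + 6 = 0^3 + 13*0 + 6 mod 29 = 6
LHS != RHS

No, not on the curve


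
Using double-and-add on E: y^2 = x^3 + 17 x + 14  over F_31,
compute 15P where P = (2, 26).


k = 15 = 1111_2 (binary, LSB first: 1111)
Double-and-add from P = (2, 26):
  bit 0 = 1: acc = O + (2, 26) = (2, 26)
  bit 1 = 1: acc = (2, 26) + (1, 30) = (13, 18)
  bit 2 = 1: acc = (13, 18) + (5, 10) = (14, 12)
  bit 3 = 1: acc = (14, 12) + (0, 13) = (14, 19)

15P = (14, 19)


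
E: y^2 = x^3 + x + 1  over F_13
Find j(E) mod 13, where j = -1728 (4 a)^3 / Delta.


Delta = -16(4 a^3 + 27 b^2) mod 13 = 11
-1728 * (4 a)^3 = -1728 * (4*1)^3 mod 13 = 12
j = 12 * 11^(-1) mod 13 = 7

j = 7 (mod 13)


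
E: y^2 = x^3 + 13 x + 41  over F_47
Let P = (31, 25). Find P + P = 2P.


Doubling: s = (3 x1^2 + a) / (2 y1)
s = (3*31^2 + 13) / (2*25) mod 47 = 41
x3 = s^2 - 2 x1 mod 47 = 41^2 - 2*31 = 21
y3 = s (x1 - x3) - y1 mod 47 = 41 * (31 - 21) - 25 = 9

2P = (21, 9)


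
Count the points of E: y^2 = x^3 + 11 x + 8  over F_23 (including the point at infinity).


For each x in F_23, count y with y^2 = x^3 + 11 x + 8 mod 23:
  x = 0: RHS = 8, y in [10, 13]  -> 2 point(s)
  x = 4: RHS = 1, y in [1, 22]  -> 2 point(s)
  x = 5: RHS = 4, y in [2, 21]  -> 2 point(s)
  x = 9: RHS = 8, y in [10, 13]  -> 2 point(s)
  x = 13: RHS = 2, y in [5, 18]  -> 2 point(s)
  x = 14: RHS = 8, y in [10, 13]  -> 2 point(s)
  x = 15: RHS = 6, y in [11, 12]  -> 2 point(s)
  x = 16: RHS = 2, y in [5, 18]  -> 2 point(s)
  x = 17: RHS = 2, y in [5, 18]  -> 2 point(s)
  x = 18: RHS = 12, y in [9, 14]  -> 2 point(s)
  x = 21: RHS = 1, y in [1, 22]  -> 2 point(s)
Affine points: 22. Add the point at infinity: total = 23.

#E(F_23) = 23


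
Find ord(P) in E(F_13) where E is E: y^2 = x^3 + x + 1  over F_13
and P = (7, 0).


Compute successive multiples of P until we hit O:
  1P = (7, 0)
  2P = O

ord(P) = 2


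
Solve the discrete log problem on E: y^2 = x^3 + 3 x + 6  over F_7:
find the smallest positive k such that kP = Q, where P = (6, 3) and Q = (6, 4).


Enumerate multiples of P until we hit Q = (6, 4):
  1P = (6, 3)
  2P = (3, 0)
  3P = (6, 4)
Match found at i = 3.

k = 3


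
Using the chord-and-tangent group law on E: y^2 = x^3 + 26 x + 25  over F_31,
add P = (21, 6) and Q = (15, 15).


P != Q, so use the chord formula.
s = (y2 - y1) / (x2 - x1) = (9) / (25) mod 31 = 14
x3 = s^2 - x1 - x2 mod 31 = 14^2 - 21 - 15 = 5
y3 = s (x1 - x3) - y1 mod 31 = 14 * (21 - 5) - 6 = 1

P + Q = (5, 1)


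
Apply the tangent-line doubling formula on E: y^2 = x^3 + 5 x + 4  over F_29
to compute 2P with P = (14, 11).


Doubling: s = (3 x1^2 + a) / (2 y1)
s = (3*14^2 + 5) / (2*11) mod 29 = 23
x3 = s^2 - 2 x1 mod 29 = 23^2 - 2*14 = 8
y3 = s (x1 - x3) - y1 mod 29 = 23 * (14 - 8) - 11 = 11

2P = (8, 11)


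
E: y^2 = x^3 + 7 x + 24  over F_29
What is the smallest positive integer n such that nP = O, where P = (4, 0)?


Compute successive multiples of P until we hit O:
  1P = (4, 0)
  2P = O

ord(P) = 2


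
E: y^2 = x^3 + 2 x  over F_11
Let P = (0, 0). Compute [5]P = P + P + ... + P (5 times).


k = 5 = 101_2 (binary, LSB first: 101)
Double-and-add from P = (0, 0):
  bit 0 = 1: acc = O + (0, 0) = (0, 0)
  bit 1 = 0: acc unchanged = (0, 0)
  bit 2 = 1: acc = (0, 0) + O = (0, 0)

5P = (0, 0)


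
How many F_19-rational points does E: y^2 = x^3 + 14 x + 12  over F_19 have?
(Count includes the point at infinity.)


For each x in F_19, count y with y^2 = x^3 + 14 x + 12 mod 19:
  x = 3: RHS = 5, y in [9, 10]  -> 2 point(s)
  x = 5: RHS = 17, y in [6, 13]  -> 2 point(s)
  x = 7: RHS = 16, y in [4, 15]  -> 2 point(s)
  x = 8: RHS = 9, y in [3, 16]  -> 2 point(s)
  x = 13: RHS = 16, y in [4, 15]  -> 2 point(s)
  x = 14: RHS = 7, y in [8, 11]  -> 2 point(s)
  x = 15: RHS = 6, y in [5, 14]  -> 2 point(s)
  x = 16: RHS = 0, y in [0]  -> 1 point(s)
  x = 18: RHS = 16, y in [4, 15]  -> 2 point(s)
Affine points: 17. Add the point at infinity: total = 18.

#E(F_19) = 18


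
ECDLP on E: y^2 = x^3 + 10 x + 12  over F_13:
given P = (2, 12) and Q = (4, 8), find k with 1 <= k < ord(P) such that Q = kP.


Enumerate multiples of P until we hit Q = (4, 8):
  1P = (2, 12)
  2P = (0, 5)
  3P = (7, 3)
  4P = (1, 7)
  5P = (9, 5)
  6P = (3, 2)
  7P = (4, 8)
Match found at i = 7.

k = 7


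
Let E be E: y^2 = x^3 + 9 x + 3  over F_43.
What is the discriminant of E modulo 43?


4 a^3 + 27 b^2 = 4*9^3 + 27*3^2 = 2916 + 243 = 3159
Delta = -16 * (3159) = -50544
Delta mod 43 = 24

Delta = 24 (mod 43)


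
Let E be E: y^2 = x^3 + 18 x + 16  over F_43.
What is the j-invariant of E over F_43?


Delta = -16(4 a^3 + 27 b^2) mod 43 = 39
-1728 * (4 a)^3 = -1728 * (4*18)^3 mod 43 = 22
j = 22 * 39^(-1) mod 43 = 16

j = 16 (mod 43)


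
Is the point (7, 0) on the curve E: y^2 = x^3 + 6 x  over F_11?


Check whether y^2 = x^3 + 6 x + 0 (mod 11) for (x, y) = (7, 0).
LHS: y^2 = 0^2 mod 11 = 0
RHS: x^3 + 6 x + 0 = 7^3 + 6*7 + 0 mod 11 = 0
LHS = RHS

Yes, on the curve


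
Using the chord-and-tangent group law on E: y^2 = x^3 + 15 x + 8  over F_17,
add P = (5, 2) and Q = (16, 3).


P != Q, so use the chord formula.
s = (y2 - y1) / (x2 - x1) = (1) / (11) mod 17 = 14
x3 = s^2 - x1 - x2 mod 17 = 14^2 - 5 - 16 = 5
y3 = s (x1 - x3) - y1 mod 17 = 14 * (5 - 5) - 2 = 15

P + Q = (5, 15)


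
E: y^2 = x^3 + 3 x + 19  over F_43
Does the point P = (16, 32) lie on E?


Check whether y^2 = x^3 + 3 x + 19 (mod 43) for (x, y) = (16, 32).
LHS: y^2 = 32^2 mod 43 = 35
RHS: x^3 + 3 x + 19 = 16^3 + 3*16 + 19 mod 43 = 35
LHS = RHS

Yes, on the curve


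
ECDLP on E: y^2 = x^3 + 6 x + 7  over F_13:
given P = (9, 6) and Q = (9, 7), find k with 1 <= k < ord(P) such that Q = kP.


Enumerate multiples of P until we hit Q = (9, 7):
  1P = (9, 6)
  2P = (12, 0)
  3P = (9, 7)
Match found at i = 3.

k = 3


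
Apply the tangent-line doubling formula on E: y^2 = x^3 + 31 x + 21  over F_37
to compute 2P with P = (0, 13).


Doubling: s = (3 x1^2 + a) / (2 y1)
s = (3*0^2 + 31) / (2*13) mod 37 = 14
x3 = s^2 - 2 x1 mod 37 = 14^2 - 2*0 = 11
y3 = s (x1 - x3) - y1 mod 37 = 14 * (0 - 11) - 13 = 18

2P = (11, 18)


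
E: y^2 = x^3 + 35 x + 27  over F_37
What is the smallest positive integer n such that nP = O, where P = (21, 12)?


Compute successive multiples of P until we hit O:
  1P = (21, 12)
  2P = (36, 18)
  3P = (29, 7)
  4P = (3, 23)
  5P = (16, 24)
  6P = (25, 5)
  7P = (1, 27)
  8P = (4, 3)
  ... (continuing to 31P)
  31P = O

ord(P) = 31


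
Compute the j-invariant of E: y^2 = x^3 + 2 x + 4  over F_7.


Delta = -16(4 a^3 + 27 b^2) mod 7 = 3
-1728 * (4 a)^3 = -1728 * (4*2)^3 mod 7 = 1
j = 1 * 3^(-1) mod 7 = 5

j = 5 (mod 7)


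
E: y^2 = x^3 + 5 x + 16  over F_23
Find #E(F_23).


For each x in F_23, count y with y^2 = x^3 + 5 x + 16 mod 23:
  x = 0: RHS = 16, y in [4, 19]  -> 2 point(s)
  x = 3: RHS = 12, y in [9, 14]  -> 2 point(s)
  x = 4: RHS = 8, y in [10, 13]  -> 2 point(s)
  x = 6: RHS = 9, y in [3, 20]  -> 2 point(s)
  x = 7: RHS = 3, y in [7, 16]  -> 2 point(s)
  x = 8: RHS = 16, y in [4, 19]  -> 2 point(s)
  x = 9: RHS = 8, y in [10, 13]  -> 2 point(s)
  x = 10: RHS = 8, y in [10, 13]  -> 2 point(s)
  x = 13: RHS = 1, y in [1, 22]  -> 2 point(s)
  x = 14: RHS = 1, y in [1, 22]  -> 2 point(s)
  x = 15: RHS = 16, y in [4, 19]  -> 2 point(s)
  x = 16: RHS = 6, y in [11, 12]  -> 2 point(s)
  x = 17: RHS = 0, y in [0]  -> 1 point(s)
  x = 18: RHS = 4, y in [2, 21]  -> 2 point(s)
  x = 19: RHS = 1, y in [1, 22]  -> 2 point(s)
Affine points: 29. Add the point at infinity: total = 30.

#E(F_23) = 30


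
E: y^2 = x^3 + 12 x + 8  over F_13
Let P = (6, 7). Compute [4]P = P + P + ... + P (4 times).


k = 4 = 100_2 (binary, LSB first: 001)
Double-and-add from P = (6, 7):
  bit 0 = 0: acc unchanged = O
  bit 1 = 0: acc unchanged = O
  bit 2 = 1: acc = O + (6, 6) = (6, 6)

4P = (6, 6)


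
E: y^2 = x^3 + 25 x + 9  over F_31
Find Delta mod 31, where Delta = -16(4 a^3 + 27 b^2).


4 a^3 + 27 b^2 = 4*25^3 + 27*9^2 = 62500 + 2187 = 64687
Delta = -16 * (64687) = -1034992
Delta mod 31 = 5

Delta = 5 (mod 31)


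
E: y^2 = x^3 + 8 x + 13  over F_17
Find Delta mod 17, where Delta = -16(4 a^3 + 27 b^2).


4 a^3 + 27 b^2 = 4*8^3 + 27*13^2 = 2048 + 4563 = 6611
Delta = -16 * (6611) = -105776
Delta mod 17 = 15

Delta = 15 (mod 17)


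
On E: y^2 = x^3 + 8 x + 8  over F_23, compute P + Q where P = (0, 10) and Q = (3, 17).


P != Q, so use the chord formula.
s = (y2 - y1) / (x2 - x1) = (7) / (3) mod 23 = 10
x3 = s^2 - x1 - x2 mod 23 = 10^2 - 0 - 3 = 5
y3 = s (x1 - x3) - y1 mod 23 = 10 * (0 - 5) - 10 = 9

P + Q = (5, 9)


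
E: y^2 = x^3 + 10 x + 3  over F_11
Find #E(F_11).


For each x in F_11, count y with y^2 = x^3 + 10 x + 3 mod 11:
  x = 0: RHS = 3, y in [5, 6]  -> 2 point(s)
  x = 1: RHS = 3, y in [5, 6]  -> 2 point(s)
  x = 2: RHS = 9, y in [3, 8]  -> 2 point(s)
  x = 3: RHS = 5, y in [4, 7]  -> 2 point(s)
  x = 6: RHS = 4, y in [2, 9]  -> 2 point(s)
  x = 7: RHS = 9, y in [3, 8]  -> 2 point(s)
  x = 8: RHS = 1, y in [1, 10]  -> 2 point(s)
  x = 10: RHS = 3, y in [5, 6]  -> 2 point(s)
Affine points: 16. Add the point at infinity: total = 17.

#E(F_11) = 17


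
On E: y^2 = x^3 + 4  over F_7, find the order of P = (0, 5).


Compute successive multiples of P until we hit O:
  1P = (0, 5)
  2P = (0, 2)
  3P = O

ord(P) = 3


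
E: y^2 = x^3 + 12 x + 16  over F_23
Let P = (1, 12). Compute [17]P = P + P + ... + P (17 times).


k = 17 = 10001_2 (binary, LSB first: 10001)
Double-and-add from P = (1, 12):
  bit 0 = 1: acc = O + (1, 12) = (1, 12)
  bit 1 = 0: acc unchanged = (1, 12)
  bit 2 = 0: acc unchanged = (1, 12)
  bit 3 = 0: acc unchanged = (1, 12)
  bit 4 = 1: acc = (1, 12) + (2, 5) = (0, 4)

17P = (0, 4)


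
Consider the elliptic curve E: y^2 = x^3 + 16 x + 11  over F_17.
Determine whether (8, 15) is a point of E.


Check whether y^2 = x^3 + 16 x + 11 (mod 17) for (x, y) = (8, 15).
LHS: y^2 = 15^2 mod 17 = 4
RHS: x^3 + 16 x + 11 = 8^3 + 16*8 + 11 mod 17 = 5
LHS != RHS

No, not on the curve


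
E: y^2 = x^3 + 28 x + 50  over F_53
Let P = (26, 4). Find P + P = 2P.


Doubling: s = (3 x1^2 + a) / (2 y1)
s = (3*26^2 + 28) / (2*4) mod 53 = 45
x3 = s^2 - 2 x1 mod 53 = 45^2 - 2*26 = 12
y3 = s (x1 - x3) - y1 mod 53 = 45 * (26 - 12) - 4 = 43

2P = (12, 43)


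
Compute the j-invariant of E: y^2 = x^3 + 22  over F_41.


Delta = -16(4 a^3 + 27 b^2) mod 41 = 12
-1728 * (4 a)^3 = -1728 * (4*0)^3 mod 41 = 0
j = 0 * 12^(-1) mod 41 = 0

j = 0 (mod 41)


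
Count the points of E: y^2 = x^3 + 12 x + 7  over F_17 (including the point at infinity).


For each x in F_17, count y with y^2 = x^3 + 12 x + 7 mod 17:
  x = 3: RHS = 2, y in [6, 11]  -> 2 point(s)
  x = 4: RHS = 0, y in [0]  -> 1 point(s)
  x = 7: RHS = 9, y in [3, 14]  -> 2 point(s)
  x = 11: RHS = 8, y in [5, 12]  -> 2 point(s)
  x = 12: RHS = 9, y in [3, 14]  -> 2 point(s)
  x = 15: RHS = 9, y in [3, 14]  -> 2 point(s)
Affine points: 11. Add the point at infinity: total = 12.

#E(F_17) = 12
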